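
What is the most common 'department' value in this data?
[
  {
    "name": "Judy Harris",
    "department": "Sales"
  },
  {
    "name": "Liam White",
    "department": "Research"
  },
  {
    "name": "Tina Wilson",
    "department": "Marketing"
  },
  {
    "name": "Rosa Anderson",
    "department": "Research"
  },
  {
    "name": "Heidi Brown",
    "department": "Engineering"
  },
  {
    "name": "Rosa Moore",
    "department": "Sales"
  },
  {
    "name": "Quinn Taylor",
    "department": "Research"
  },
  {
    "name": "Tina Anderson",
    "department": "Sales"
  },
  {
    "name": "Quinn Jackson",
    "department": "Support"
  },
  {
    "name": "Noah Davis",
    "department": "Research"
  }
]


Counting 'department' values across 10 records:

  Research: 4 ####
  Sales: 3 ###
  Marketing: 1 #
  Engineering: 1 #
  Support: 1 #

Most common: Research (4 times)

Research (4 times)


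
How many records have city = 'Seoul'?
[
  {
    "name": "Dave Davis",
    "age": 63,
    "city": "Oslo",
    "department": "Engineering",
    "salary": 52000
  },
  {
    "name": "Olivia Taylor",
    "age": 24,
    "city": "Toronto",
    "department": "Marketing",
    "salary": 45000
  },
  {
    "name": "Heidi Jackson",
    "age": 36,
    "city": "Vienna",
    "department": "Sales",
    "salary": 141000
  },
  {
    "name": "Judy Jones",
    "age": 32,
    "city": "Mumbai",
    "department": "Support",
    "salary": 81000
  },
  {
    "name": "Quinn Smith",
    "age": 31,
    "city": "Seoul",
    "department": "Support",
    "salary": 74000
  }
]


Data: 5 records
Condition: city = 'Seoul'

Checking each record:
  Dave Davis: Oslo
  Olivia Taylor: Toronto
  Heidi Jackson: Vienna
  Judy Jones: Mumbai
  Quinn Smith: Seoul MATCH

Count: 1

1


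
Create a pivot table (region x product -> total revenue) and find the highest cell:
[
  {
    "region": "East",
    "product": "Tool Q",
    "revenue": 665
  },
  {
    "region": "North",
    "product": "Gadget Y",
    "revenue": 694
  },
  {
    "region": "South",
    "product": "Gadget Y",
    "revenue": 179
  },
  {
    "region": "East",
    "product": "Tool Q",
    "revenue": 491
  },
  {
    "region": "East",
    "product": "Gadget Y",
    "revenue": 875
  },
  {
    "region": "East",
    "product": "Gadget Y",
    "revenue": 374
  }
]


Pivot: region (rows) x product (columns) -> total revenue

     Gadget Y      Tool Q      
East          1249          1156  
North          694             0  
South          179             0  

Highest: East / Gadget Y = $1249

East / Gadget Y = $1249


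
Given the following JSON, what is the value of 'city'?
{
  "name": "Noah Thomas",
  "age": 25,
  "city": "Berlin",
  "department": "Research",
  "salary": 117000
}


Looking up field 'city'
Value: Berlin

Berlin


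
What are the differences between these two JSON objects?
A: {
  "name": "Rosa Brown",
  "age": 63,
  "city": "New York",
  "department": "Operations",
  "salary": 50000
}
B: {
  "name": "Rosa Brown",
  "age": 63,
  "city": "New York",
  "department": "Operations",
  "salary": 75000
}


Comparing each field (in key order):
  name: same
  age: same
  city: same
  department: same
  salary: DIFFERENT
Differences:
  salary: 50000 -> 75000

1 field(s) changed

1 change: salary


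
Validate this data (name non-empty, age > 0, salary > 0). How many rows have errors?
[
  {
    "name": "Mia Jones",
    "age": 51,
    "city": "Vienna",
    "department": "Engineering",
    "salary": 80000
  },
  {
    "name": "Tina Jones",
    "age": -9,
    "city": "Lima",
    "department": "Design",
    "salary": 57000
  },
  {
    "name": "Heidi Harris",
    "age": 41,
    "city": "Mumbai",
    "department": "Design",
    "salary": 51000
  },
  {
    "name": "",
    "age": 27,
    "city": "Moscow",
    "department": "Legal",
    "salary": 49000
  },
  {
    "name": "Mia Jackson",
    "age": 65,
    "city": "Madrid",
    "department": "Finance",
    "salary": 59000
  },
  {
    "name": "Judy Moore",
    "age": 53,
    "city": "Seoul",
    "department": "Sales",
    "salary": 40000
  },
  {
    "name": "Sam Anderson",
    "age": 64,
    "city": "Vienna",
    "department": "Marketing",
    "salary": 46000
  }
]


Validating 7 records:
Rules: name non-empty, age > 0, salary > 0

  Row 1 (Mia Jones): OK
  Row 2 (Tina Jones): negative age: -9
  Row 3 (Heidi Harris): OK
  Row 4 (???): empty name
  Row 5 (Mia Jackson): OK
  Row 6 (Judy Moore): OK
  Row 7 (Sam Anderson): OK

Total errors: 2

2 errors


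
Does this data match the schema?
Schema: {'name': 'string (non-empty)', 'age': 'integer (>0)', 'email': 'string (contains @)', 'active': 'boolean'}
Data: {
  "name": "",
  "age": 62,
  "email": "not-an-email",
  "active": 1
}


Validating each field against schema:
  name: FAIL ("" is an empty string)
  age: OK (positive integer)
  email: FAIL ("not-an-email" does not contain @)
  active: FAIL (1 is not a boolean)

Result: INVALID (3 errors: name, email, active)

INVALID (3 errors: name, email, active)


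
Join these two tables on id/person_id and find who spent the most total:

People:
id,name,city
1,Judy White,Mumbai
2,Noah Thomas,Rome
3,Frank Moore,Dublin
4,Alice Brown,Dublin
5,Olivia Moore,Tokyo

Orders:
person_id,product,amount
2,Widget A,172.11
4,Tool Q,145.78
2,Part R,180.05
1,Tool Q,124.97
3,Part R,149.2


Join on: people.id = orders.person_id

Joined rows:
  Noah Thomas (Rome) bought Widget A for $172.11
  Alice Brown (Dublin) bought Tool Q for $145.78
  Noah Thomas (Rome) bought Part R for $180.05
  Judy White (Mumbai) bought Tool Q for $124.97
  Frank Moore (Dublin) bought Part R for $149.2

Total per person:
  Noah Thomas: $352.16
  Frank Moore: $149.20
  Alice Brown: $145.78
  Judy White: $124.97

Top spender: Noah Thomas ($352.16)

Noah Thomas ($352.16)


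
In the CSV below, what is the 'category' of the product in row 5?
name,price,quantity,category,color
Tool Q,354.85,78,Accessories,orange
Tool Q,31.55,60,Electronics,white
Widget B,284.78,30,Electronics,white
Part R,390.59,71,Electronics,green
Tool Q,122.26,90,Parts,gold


Query: Row 5 ('Tool Q'), column 'category'
Value: Parts

Parts


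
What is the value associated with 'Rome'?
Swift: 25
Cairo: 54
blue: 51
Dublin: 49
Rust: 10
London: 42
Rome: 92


Looking up key 'Rome'
Value: 92

92


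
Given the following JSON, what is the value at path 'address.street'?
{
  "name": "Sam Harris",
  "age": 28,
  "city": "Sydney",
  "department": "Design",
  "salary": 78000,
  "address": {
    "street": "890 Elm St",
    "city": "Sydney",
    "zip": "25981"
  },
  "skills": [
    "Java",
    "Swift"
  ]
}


Query: address.street
Path: address -> street
Value: 890 Elm St

890 Elm St


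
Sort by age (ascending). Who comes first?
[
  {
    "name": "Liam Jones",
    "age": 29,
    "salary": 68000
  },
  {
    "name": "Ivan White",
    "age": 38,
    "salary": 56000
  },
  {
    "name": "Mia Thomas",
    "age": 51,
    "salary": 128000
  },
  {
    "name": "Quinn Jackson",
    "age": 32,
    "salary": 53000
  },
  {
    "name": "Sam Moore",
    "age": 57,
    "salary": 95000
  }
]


Sort by: age (ascending)

Sorted order:
  1. Liam Jones (age = 29)
  2. Quinn Jackson (age = 32)
  3. Ivan White (age = 38)
  4. Mia Thomas (age = 51)
  5. Sam Moore (age = 57)

First: Liam Jones

Liam Jones


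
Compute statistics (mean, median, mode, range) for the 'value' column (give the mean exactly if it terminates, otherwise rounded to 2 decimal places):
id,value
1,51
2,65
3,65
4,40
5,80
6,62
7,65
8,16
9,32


Data: [51, 65, 65, 40, 80, 62, 65, 16, 32]
Count: 9
Sum: 476
Mean: 476/9 ≈ 52.89 (rounded to 2 decimal places)
Sorted: [16, 32, 40, 51, 62, 65, 65, 65, 80]
Median: 62.0
Mode: 65 (3 times)
Range: 80 - 16 = 64
Min: 16, Max: 80

mean≈52.89, median=62.0, mode=65, range=64


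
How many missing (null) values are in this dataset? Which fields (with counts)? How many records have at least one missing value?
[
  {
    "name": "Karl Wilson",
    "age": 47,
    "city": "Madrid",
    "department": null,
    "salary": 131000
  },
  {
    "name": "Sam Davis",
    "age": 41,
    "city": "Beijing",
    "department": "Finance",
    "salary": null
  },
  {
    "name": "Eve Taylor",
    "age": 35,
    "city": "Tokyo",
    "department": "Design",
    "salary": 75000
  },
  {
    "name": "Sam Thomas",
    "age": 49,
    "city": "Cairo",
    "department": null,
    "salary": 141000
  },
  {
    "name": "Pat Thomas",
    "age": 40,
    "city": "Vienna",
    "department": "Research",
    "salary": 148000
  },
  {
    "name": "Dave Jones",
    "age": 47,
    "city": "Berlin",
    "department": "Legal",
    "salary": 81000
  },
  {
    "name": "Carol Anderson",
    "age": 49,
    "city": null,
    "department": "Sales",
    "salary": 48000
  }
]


Checking for missing (null) values in 7 records:

  Karl Wilson: department
  Sam Davis: salary
  Eve Taylor: complete
  Sam Thomas: department
  Pat Thomas: complete
  Dave Jones: complete
  Carol Anderson: city

Per field:
  name: 0 missing
  age: 0 missing
  city: 1 missing
  department: 2 missing
  salary: 1 missing

Total missing values: 4
Records with any missing: 4

4 missing values (city: 1, department: 2, salary: 1); 4 incomplete records


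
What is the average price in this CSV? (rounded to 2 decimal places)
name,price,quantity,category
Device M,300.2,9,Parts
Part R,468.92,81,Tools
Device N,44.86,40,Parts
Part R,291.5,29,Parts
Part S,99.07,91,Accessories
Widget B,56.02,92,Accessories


Computing average price:
Values: [300.2, 468.92, 44.86, 291.5, 99.07, 56.02]
Sum = 1260.57
Count = 6
Average = 1260.57/6 = 210.095 exactly -> 210.10 (rounded half-up to 2 decimal places)

210.10


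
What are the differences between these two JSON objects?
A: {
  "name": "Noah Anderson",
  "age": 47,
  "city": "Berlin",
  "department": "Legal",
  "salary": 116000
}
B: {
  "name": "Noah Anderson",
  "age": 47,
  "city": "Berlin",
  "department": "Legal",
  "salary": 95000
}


Comparing each field (in key order):
  name: same
  age: same
  city: same
  department: same
  salary: DIFFERENT
Differences:
  salary: 116000 -> 95000

1 field(s) changed

1 change: salary


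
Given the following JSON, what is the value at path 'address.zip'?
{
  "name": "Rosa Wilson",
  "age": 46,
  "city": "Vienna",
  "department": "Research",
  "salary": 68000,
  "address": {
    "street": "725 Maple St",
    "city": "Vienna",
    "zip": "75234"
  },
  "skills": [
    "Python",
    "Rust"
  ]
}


Query: address.zip
Path: address -> zip
Value: 75234

75234


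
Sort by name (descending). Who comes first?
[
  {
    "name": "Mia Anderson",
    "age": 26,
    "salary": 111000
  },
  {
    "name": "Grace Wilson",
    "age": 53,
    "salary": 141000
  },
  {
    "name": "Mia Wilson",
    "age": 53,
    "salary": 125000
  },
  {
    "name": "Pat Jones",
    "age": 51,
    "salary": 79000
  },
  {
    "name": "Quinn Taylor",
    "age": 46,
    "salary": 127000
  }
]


Sort by: name (descending)

Sorted order:
  1. Quinn Taylor (name = Quinn Taylor)
  2. Pat Jones (name = Pat Jones)
  3. Mia Wilson (name = Mia Wilson)
  4. Mia Anderson (name = Mia Anderson)
  5. Grace Wilson (name = Grace Wilson)

First: Quinn Taylor

Quinn Taylor


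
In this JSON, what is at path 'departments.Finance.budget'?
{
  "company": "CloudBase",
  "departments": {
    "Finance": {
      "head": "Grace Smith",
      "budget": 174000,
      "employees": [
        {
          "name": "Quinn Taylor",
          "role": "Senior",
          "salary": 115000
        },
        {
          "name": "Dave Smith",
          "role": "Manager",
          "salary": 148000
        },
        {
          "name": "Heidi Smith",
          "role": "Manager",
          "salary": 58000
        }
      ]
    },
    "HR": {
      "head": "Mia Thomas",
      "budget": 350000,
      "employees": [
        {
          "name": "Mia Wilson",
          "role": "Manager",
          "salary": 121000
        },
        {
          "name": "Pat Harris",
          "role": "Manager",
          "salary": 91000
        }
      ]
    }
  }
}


Path: departments.Finance.budget

Navigate:
  -> departments
  -> Finance
  -> budget = 174000

174000


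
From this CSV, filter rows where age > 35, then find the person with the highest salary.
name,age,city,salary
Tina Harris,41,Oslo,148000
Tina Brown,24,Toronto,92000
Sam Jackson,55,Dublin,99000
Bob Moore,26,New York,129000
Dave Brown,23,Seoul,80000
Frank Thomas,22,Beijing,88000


Filter: age > 35
Sort by: salary (descending)

Filtered records (2):
  Tina Harris, age 41, salary $148000
  Sam Jackson, age 55, salary $99000

Highest salary: Tina Harris ($148000)

Tina Harris


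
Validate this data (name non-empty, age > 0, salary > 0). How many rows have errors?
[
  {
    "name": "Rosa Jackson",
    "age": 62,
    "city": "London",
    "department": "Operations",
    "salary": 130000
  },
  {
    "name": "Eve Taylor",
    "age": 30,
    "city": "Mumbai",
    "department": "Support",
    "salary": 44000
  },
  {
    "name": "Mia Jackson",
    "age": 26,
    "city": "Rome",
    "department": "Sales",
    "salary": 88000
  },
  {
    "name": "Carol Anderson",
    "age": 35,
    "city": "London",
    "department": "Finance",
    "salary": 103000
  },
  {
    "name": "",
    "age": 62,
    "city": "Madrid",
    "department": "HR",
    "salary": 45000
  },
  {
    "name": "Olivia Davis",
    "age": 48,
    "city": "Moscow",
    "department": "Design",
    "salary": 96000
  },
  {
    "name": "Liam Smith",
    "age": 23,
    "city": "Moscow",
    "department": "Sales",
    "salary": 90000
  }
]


Validating 7 records:
Rules: name non-empty, age > 0, salary > 0

  Row 1 (Rosa Jackson): OK
  Row 2 (Eve Taylor): OK
  Row 3 (Mia Jackson): OK
  Row 4 (Carol Anderson): OK
  Row 5 (???): empty name
  Row 6 (Olivia Davis): OK
  Row 7 (Liam Smith): OK

Total errors: 1

1 errors


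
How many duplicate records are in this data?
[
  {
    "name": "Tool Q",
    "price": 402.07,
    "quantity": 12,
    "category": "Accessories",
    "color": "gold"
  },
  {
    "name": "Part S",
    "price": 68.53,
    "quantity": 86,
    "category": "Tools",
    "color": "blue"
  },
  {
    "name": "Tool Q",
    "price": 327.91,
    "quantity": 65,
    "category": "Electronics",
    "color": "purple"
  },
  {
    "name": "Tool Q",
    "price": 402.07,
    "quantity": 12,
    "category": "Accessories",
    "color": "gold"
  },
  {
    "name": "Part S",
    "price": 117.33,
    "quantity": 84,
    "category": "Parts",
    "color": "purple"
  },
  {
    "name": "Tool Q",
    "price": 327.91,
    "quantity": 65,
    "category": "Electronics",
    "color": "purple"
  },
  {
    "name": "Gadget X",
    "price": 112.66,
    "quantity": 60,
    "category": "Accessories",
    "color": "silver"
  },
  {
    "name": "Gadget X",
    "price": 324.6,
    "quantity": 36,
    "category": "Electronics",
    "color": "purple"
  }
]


Checking 8 records for duplicates:

  Row 1: Tool Q ($402.07, qty 12)
  Row 2: Part S ($68.53, qty 86)
  Row 3: Tool Q ($327.91, qty 65)
  Row 4: Tool Q ($402.07, qty 12) <-- DUPLICATE
  Row 5: Part S ($117.33, qty 84)
  Row 6: Tool Q ($327.91, qty 65) <-- DUPLICATE
  Row 7: Gadget X ($112.66, qty 60)
  Row 8: Gadget X ($324.6, qty 36)

Duplicates found: 2
Unique records: 6

2 duplicates, 6 unique


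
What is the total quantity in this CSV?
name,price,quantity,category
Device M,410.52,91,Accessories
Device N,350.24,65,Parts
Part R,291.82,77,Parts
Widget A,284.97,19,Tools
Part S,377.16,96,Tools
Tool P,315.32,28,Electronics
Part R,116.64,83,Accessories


Computing total quantity:
Values: [91, 65, 77, 19, 96, 28, 83]
Sum = 459

459


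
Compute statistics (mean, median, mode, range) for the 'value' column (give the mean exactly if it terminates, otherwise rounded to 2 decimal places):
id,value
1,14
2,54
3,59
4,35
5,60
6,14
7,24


Data: [14, 54, 59, 35, 60, 14, 24]
Count: 7
Sum: 260
Mean: 260/7 ≈ 37.14 (rounded to 2 decimal places)
Sorted: [14, 14, 24, 35, 54, 59, 60]
Median: 35.0
Mode: 14 (2 times)
Range: 60 - 14 = 46
Min: 14, Max: 60

mean≈37.14, median=35.0, mode=14, range=46


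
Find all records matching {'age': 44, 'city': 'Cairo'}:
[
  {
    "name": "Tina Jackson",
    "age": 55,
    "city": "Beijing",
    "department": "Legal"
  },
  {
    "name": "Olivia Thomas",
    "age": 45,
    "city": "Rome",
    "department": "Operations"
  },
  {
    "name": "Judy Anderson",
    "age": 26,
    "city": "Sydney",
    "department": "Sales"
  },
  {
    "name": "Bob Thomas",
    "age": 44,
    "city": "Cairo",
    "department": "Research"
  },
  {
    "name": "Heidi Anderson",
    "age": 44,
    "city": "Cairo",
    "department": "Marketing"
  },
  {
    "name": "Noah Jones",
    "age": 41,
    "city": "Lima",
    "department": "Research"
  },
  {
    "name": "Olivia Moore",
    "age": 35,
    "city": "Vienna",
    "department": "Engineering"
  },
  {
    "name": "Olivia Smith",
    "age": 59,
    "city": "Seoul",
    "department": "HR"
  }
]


Search criteria: {'age': 44, 'city': 'Cairo'}

Checking 8 records:
  Tina Jackson: {age: 55, city: Beijing}
  Olivia Thomas: {age: 45, city: Rome}
  Judy Anderson: {age: 26, city: Sydney}
  Bob Thomas: {age: 44, city: Cairo} <-- MATCH
  Heidi Anderson: {age: 44, city: Cairo} <-- MATCH
  Noah Jones: {age: 41, city: Lima}
  Olivia Moore: {age: 35, city: Vienna}
  Olivia Smith: {age: 59, city: Seoul}

Matches: ["Bob Thomas", "Heidi Anderson"]

["Bob Thomas", "Heidi Anderson"]


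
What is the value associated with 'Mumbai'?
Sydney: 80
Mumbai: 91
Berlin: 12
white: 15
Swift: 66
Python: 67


Looking up key 'Mumbai'
Value: 91

91


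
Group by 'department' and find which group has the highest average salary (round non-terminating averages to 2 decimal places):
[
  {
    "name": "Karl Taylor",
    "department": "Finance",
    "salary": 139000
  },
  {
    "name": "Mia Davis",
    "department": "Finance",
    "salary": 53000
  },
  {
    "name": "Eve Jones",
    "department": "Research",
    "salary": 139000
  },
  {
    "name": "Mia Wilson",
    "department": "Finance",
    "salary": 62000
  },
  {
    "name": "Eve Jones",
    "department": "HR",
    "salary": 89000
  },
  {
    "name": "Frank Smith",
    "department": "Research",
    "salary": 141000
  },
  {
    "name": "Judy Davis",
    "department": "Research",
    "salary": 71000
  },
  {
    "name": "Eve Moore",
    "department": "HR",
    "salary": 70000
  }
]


Group by: department

Groups:
  Finance: 3 people, avg salary = 254000/3 ≈ $84666.67
  HR: 2 people, avg salary = 159000/2 = $79500
  Research: 3 people, avg salary = 351000/3 = $117000

Highest average salary: Research ($117000)

Research ($117000)


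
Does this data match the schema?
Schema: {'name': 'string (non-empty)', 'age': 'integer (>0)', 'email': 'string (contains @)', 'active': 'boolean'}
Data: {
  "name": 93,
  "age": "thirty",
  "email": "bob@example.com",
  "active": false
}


Validating each field against schema:
  name: FAIL (93 is not a string)
  age: FAIL ("thirty" is not an integer)
  email: OK (string with @)
  active: OK (boolean)

Result: INVALID (2 errors: name, age)

INVALID (2 errors: name, age)


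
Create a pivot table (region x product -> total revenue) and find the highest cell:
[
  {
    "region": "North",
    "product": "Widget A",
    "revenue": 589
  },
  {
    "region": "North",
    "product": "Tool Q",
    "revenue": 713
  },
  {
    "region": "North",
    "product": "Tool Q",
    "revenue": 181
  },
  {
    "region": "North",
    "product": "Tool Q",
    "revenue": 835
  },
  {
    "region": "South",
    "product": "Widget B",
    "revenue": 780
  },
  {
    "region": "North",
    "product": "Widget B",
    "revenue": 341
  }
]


Pivot: region (rows) x product (columns) -> total revenue

     Tool Q        Widget A      Widget B    
North         1729           589           341  
South            0             0           780  

Highest: North / Tool Q = $1729

North / Tool Q = $1729


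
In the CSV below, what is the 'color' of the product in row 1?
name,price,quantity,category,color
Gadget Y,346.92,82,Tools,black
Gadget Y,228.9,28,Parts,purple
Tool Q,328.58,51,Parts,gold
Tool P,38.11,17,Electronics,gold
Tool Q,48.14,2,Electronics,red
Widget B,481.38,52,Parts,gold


Query: Row 1 ('Gadget Y'), column 'color'
Value: black

black


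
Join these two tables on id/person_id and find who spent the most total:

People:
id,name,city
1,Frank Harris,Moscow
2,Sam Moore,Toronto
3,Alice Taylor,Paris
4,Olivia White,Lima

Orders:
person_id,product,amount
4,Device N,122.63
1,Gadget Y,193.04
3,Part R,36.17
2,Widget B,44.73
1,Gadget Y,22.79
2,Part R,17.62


Join on: people.id = orders.person_id

Joined rows:
  Olivia White (Lima) bought Device N for $122.63
  Frank Harris (Moscow) bought Gadget Y for $193.04
  Alice Taylor (Paris) bought Part R for $36.17
  Sam Moore (Toronto) bought Widget B for $44.73
  Frank Harris (Moscow) bought Gadget Y for $22.79
  Sam Moore (Toronto) bought Part R for $17.62

Total per person:
  Frank Harris: $215.83
  Olivia White: $122.63
  Sam Moore: $62.35
  Alice Taylor: $36.17

Top spender: Frank Harris ($215.83)

Frank Harris ($215.83)


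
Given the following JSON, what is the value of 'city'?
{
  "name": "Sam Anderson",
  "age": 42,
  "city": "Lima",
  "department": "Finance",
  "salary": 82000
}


Looking up field 'city'
Value: Lima

Lima


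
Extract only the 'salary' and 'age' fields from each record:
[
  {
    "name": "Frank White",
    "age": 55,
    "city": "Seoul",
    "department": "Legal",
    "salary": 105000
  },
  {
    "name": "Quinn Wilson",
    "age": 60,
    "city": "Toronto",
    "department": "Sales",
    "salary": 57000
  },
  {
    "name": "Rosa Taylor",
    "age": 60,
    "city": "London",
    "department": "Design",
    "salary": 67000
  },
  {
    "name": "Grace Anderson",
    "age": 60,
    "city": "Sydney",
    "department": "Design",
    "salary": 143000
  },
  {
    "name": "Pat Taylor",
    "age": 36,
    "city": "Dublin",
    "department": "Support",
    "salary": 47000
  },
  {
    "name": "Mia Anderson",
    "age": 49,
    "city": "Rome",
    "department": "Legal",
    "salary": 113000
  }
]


Original: 6 records with fields: name, age, city, department, salary
Keep: ['salary', 'age']
Drop: ['name', 'city', 'department']
Result: 6 records, 2 fields each

[
  {
    "salary": 105000,
    "age": 55
  },
  {
    "salary": 57000,
    "age": 60
  },
  {
    "salary": 67000,
    "age": 60
  },
  {
    "salary": 143000,
    "age": 60
  },
  {
    "salary": 47000,
    "age": 36
  },
  {
    "salary": 113000,
    "age": 49
  }
]


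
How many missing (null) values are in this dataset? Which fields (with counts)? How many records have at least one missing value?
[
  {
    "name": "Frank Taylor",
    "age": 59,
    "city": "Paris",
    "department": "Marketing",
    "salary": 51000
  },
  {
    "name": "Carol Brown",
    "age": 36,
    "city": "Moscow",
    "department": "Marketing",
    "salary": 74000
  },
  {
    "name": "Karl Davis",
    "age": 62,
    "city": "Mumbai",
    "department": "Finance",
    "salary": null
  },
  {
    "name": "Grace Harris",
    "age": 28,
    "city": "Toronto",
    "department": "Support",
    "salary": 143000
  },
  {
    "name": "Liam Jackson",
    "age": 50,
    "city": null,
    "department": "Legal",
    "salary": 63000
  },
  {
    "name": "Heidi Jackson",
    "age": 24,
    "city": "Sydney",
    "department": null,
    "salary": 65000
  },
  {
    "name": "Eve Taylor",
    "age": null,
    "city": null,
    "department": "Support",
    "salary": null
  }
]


Checking for missing (null) values in 7 records:

  Frank Taylor: complete
  Carol Brown: complete
  Karl Davis: salary
  Grace Harris: complete
  Liam Jackson: city
  Heidi Jackson: department
  Eve Taylor: age, city, salary

Per field:
  name: 0 missing
  age: 1 missing
  city: 2 missing
  department: 1 missing
  salary: 2 missing

Total missing values: 6
Records with any missing: 4

6 missing values (age: 1, city: 2, department: 1, salary: 2); 4 incomplete records


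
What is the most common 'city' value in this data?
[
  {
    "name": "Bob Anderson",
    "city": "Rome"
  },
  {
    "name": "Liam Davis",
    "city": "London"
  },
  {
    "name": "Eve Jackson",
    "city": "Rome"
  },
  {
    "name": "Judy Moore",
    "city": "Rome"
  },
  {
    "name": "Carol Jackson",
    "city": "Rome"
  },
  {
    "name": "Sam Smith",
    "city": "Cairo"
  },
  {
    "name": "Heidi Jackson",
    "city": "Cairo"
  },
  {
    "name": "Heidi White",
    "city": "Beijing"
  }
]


Counting 'city' values across 8 records:

  Rome: 4 ####
  Cairo: 2 ##
  London: 1 #
  Beijing: 1 #

Most common: Rome (4 times)

Rome (4 times)


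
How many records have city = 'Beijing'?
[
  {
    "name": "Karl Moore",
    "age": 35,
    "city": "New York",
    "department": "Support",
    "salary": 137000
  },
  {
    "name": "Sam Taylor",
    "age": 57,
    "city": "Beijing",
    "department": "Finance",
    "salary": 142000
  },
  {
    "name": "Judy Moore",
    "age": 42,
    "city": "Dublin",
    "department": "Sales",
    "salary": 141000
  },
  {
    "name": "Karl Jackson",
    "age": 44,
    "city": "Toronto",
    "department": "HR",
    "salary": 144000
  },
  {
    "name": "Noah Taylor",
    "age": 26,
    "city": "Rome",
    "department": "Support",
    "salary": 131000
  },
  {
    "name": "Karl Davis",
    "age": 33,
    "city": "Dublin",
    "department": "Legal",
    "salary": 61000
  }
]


Data: 6 records
Condition: city = 'Beijing'

Checking each record:
  Karl Moore: New York
  Sam Taylor: Beijing MATCH
  Judy Moore: Dublin
  Karl Jackson: Toronto
  Noah Taylor: Rome
  Karl Davis: Dublin

Count: 1

1


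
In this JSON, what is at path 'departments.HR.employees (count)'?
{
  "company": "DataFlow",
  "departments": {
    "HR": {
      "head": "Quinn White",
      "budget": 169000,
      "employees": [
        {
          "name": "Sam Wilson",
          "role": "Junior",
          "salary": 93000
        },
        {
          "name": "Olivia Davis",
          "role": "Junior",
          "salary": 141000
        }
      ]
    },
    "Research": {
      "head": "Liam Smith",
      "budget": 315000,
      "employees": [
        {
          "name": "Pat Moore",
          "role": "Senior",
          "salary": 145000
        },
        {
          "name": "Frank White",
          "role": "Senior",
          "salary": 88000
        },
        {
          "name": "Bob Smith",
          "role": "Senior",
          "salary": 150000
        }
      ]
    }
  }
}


Path: departments.HR.employees (count)

Navigate:
  -> departments
  -> HR
  -> employees (array, length 2)

2


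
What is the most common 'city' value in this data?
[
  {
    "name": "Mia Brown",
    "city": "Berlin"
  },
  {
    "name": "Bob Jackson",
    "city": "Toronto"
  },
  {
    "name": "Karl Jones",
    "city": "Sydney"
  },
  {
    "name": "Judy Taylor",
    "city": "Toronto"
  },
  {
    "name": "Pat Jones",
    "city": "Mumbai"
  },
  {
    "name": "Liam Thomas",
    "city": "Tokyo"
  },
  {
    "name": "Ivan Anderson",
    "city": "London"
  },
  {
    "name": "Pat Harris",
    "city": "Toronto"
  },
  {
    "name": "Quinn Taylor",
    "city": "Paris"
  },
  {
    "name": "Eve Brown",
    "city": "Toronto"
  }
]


Counting 'city' values across 10 records:

  Toronto: 4 ####
  Berlin: 1 #
  Sydney: 1 #
  Mumbai: 1 #
  Tokyo: 1 #
  London: 1 #
  Paris: 1 #

Most common: Toronto (4 times)

Toronto (4 times)


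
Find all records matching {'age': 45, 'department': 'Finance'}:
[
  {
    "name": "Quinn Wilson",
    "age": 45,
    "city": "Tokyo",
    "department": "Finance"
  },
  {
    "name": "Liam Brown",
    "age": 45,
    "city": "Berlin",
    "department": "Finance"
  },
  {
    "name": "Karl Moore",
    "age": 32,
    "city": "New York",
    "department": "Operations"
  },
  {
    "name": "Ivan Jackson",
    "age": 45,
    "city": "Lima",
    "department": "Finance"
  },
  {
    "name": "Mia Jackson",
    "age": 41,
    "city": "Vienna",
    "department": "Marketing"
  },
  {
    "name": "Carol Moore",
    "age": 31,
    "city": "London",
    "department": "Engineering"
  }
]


Search criteria: {'age': 45, 'department': 'Finance'}

Checking 6 records:
  Quinn Wilson: {age: 45, department: Finance} <-- MATCH
  Liam Brown: {age: 45, department: Finance} <-- MATCH
  Karl Moore: {age: 32, department: Operations}
  Ivan Jackson: {age: 45, department: Finance} <-- MATCH
  Mia Jackson: {age: 41, department: Marketing}
  Carol Moore: {age: 31, department: Engineering}

Matches: ["Quinn Wilson", "Liam Brown", "Ivan Jackson"]

["Quinn Wilson", "Liam Brown", "Ivan Jackson"]


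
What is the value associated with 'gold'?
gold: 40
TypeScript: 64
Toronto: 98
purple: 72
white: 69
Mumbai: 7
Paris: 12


Looking up key 'gold'
Value: 40

40


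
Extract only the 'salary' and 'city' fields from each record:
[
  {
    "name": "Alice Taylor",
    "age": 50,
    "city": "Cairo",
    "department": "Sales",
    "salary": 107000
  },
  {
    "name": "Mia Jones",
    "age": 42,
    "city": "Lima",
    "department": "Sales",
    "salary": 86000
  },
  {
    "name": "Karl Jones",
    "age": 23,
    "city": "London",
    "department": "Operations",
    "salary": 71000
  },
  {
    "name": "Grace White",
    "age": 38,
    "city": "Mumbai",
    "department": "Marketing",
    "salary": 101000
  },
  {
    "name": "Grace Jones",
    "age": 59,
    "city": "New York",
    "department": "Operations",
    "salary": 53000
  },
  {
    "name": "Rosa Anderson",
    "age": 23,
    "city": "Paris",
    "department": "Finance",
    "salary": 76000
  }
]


Original: 6 records with fields: name, age, city, department, salary
Keep: ['salary', 'city']
Drop: ['name', 'age', 'department']
Result: 6 records, 2 fields each

[
  {
    "salary": 107000,
    "city": "Cairo"
  },
  {
    "salary": 86000,
    "city": "Lima"
  },
  {
    "salary": 71000,
    "city": "London"
  },
  {
    "salary": 101000,
    "city": "Mumbai"
  },
  {
    "salary": 53000,
    "city": "New York"
  },
  {
    "salary": 76000,
    "city": "Paris"
  }
]


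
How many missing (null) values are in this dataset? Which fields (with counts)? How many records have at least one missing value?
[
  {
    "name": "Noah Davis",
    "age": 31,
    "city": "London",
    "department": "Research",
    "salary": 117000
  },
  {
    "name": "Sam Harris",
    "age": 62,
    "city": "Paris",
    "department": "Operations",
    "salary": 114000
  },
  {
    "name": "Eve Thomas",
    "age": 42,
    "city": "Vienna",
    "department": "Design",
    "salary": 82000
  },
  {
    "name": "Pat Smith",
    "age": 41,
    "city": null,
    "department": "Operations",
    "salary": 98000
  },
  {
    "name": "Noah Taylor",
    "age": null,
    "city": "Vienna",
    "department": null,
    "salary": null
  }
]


Checking for missing (null) values in 5 records:

  Noah Davis: complete
  Sam Harris: complete
  Eve Thomas: complete
  Pat Smith: city
  Noah Taylor: age, department, salary

Per field:
  name: 0 missing
  age: 1 missing
  city: 1 missing
  department: 1 missing
  salary: 1 missing

Total missing values: 4
Records with any missing: 2

4 missing values (age: 1, city: 1, department: 1, salary: 1); 2 incomplete records


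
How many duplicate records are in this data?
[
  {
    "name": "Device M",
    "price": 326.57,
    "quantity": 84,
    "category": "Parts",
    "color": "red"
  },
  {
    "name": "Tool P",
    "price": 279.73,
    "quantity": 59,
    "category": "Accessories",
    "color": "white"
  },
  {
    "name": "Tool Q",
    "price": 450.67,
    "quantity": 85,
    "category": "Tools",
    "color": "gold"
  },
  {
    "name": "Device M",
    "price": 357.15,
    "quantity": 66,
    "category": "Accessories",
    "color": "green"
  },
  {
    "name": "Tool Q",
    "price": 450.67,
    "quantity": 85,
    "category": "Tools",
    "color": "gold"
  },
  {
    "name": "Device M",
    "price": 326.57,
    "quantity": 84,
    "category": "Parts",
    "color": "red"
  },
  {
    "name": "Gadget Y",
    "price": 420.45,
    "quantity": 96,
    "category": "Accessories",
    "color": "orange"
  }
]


Checking 7 records for duplicates:

  Row 1: Device M ($326.57, qty 84)
  Row 2: Tool P ($279.73, qty 59)
  Row 3: Tool Q ($450.67, qty 85)
  Row 4: Device M ($357.15, qty 66)
  Row 5: Tool Q ($450.67, qty 85) <-- DUPLICATE
  Row 6: Device M ($326.57, qty 84) <-- DUPLICATE
  Row 7: Gadget Y ($420.45, qty 96)

Duplicates found: 2
Unique records: 5

2 duplicates, 5 unique


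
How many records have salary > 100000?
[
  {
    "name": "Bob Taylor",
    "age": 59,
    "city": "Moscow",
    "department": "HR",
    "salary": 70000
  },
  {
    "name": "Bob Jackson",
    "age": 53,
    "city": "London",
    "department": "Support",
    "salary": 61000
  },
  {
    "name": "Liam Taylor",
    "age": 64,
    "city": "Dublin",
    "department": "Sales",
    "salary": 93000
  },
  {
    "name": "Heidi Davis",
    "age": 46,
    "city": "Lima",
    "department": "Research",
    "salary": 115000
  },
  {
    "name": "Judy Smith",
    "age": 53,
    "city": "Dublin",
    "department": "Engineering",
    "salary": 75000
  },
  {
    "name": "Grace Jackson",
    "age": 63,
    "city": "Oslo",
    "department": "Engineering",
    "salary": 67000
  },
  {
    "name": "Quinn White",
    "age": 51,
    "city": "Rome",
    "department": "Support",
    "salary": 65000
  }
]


Data: 7 records
Condition: salary > 100000

Checking each record:
  Bob Taylor: 70000
  Bob Jackson: 61000
  Liam Taylor: 93000
  Heidi Davis: 115000 MATCH
  Judy Smith: 75000
  Grace Jackson: 67000
  Quinn White: 65000

Count: 1

1


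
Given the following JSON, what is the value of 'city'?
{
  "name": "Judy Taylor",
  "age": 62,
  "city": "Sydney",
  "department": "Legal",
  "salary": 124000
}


Looking up field 'city'
Value: Sydney

Sydney


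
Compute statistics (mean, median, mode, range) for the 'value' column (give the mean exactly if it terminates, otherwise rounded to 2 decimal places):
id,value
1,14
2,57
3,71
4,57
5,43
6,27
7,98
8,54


Data: [14, 57, 71, 57, 43, 27, 98, 54]
Count: 8
Sum: 421
Mean: 421/8 = 52.625
Sorted: [14, 27, 43, 54, 57, 57, 71, 98]
Median: 55.5
Mode: 57 (2 times)
Range: 98 - 14 = 84
Min: 14, Max: 98

mean=52.625, median=55.5, mode=57, range=84


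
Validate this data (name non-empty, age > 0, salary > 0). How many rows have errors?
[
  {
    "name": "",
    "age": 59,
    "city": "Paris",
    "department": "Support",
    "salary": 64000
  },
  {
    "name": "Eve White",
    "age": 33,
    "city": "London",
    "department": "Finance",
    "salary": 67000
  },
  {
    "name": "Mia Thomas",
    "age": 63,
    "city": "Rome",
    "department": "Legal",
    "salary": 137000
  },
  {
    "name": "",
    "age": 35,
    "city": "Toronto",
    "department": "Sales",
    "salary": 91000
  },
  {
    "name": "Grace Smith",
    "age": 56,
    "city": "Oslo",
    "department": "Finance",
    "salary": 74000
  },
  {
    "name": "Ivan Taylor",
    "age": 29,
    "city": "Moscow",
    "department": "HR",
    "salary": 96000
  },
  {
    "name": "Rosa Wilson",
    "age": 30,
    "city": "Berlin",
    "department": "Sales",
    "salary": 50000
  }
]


Validating 7 records:
Rules: name non-empty, age > 0, salary > 0

  Row 1 (???): empty name
  Row 2 (Eve White): OK
  Row 3 (Mia Thomas): OK
  Row 4 (???): empty name
  Row 5 (Grace Smith): OK
  Row 6 (Ivan Taylor): OK
  Row 7 (Rosa Wilson): OK

Total errors: 2

2 errors


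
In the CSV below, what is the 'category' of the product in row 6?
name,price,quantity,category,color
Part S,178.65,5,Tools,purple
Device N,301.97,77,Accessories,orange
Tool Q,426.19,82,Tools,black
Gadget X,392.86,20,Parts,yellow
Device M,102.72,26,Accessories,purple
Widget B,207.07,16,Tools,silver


Query: Row 6 ('Widget B'), column 'category'
Value: Tools

Tools


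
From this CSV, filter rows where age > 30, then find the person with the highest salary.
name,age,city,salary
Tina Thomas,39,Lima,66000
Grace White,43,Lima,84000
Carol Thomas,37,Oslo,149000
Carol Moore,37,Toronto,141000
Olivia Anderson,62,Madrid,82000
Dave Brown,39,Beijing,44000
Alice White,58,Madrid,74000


Filter: age > 30
Sort by: salary (descending)

Filtered records (7):
  Carol Thomas, age 37, salary $149000
  Carol Moore, age 37, salary $141000
  Grace White, age 43, salary $84000
  Olivia Anderson, age 62, salary $82000
  Alice White, age 58, salary $74000
  Tina Thomas, age 39, salary $66000
  Dave Brown, age 39, salary $44000

Highest salary: Carol Thomas ($149000)

Carol Thomas


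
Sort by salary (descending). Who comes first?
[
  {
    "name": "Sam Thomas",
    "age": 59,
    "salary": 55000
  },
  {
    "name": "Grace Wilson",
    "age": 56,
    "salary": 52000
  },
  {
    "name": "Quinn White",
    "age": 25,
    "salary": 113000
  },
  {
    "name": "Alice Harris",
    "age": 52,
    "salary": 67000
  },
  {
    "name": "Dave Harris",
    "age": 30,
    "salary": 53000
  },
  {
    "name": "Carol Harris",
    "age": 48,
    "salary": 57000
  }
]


Sort by: salary (descending)

Sorted order:
  1. Quinn White (salary = 113000)
  2. Alice Harris (salary = 67000)
  3. Carol Harris (salary = 57000)
  4. Sam Thomas (salary = 55000)
  5. Dave Harris (salary = 53000)
  6. Grace Wilson (salary = 52000)

First: Quinn White

Quinn White


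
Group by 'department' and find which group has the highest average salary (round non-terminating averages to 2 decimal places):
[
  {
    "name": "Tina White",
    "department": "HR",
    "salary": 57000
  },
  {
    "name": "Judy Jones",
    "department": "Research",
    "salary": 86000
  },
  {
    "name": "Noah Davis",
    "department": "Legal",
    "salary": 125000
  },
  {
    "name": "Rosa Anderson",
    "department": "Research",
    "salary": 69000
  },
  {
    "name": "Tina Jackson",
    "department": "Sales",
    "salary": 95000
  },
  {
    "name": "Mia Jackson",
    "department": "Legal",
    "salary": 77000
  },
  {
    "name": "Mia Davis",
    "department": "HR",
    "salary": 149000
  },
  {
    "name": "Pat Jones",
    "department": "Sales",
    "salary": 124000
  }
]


Group by: department

Groups:
  HR: 2 people, avg salary = 206000/2 = $103000
  Legal: 2 people, avg salary = 202000/2 = $101000
  Research: 2 people, avg salary = 155000/2 = $77500
  Sales: 2 people, avg salary = 219000/2 = $109500

Highest average salary: Sales ($109500)

Sales ($109500)


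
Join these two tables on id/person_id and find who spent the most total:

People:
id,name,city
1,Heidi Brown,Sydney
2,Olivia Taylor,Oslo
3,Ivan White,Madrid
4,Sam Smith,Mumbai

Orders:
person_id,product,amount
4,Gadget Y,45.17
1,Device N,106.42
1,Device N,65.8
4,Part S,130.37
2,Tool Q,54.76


Join on: people.id = orders.person_id

Joined rows:
  Sam Smith (Mumbai) bought Gadget Y for $45.17
  Heidi Brown (Sydney) bought Device N for $106.42
  Heidi Brown (Sydney) bought Device N for $65.8
  Sam Smith (Mumbai) bought Part S for $130.37
  Olivia Taylor (Oslo) bought Tool Q for $54.76

Total per person:
  Sam Smith: $175.54
  Heidi Brown: $172.22
  Olivia Taylor: $54.76

Top spender: Sam Smith ($175.54)

Sam Smith ($175.54)


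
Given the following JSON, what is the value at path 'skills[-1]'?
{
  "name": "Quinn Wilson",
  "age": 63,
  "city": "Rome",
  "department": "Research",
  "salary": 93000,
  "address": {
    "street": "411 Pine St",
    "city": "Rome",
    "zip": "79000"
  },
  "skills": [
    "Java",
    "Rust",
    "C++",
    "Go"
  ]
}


Query: skills[-1]
Path: skills -> last element
Value: Go

Go


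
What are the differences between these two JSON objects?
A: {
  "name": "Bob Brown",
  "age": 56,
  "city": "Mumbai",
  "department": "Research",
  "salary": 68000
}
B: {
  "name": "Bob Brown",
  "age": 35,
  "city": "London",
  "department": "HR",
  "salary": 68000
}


Comparing each field (in key order):
  name: same
  age: DIFFERENT
  city: DIFFERENT
  department: DIFFERENT
  salary: same
Differences:
  age: 56 -> 35
  city: Mumbai -> London
  department: Research -> HR

3 field(s) changed

3 changes: age, city, department


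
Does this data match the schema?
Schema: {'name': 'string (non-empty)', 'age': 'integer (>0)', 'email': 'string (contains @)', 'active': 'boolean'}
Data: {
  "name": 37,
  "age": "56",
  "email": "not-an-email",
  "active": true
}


Validating each field against schema:
  name: FAIL (37 is not a string)
  age: FAIL ("56" is not an integer)
  email: FAIL ("not-an-email" does not contain @)
  active: OK (boolean)

Result: INVALID (3 errors: name, age, email)

INVALID (3 errors: name, age, email)
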